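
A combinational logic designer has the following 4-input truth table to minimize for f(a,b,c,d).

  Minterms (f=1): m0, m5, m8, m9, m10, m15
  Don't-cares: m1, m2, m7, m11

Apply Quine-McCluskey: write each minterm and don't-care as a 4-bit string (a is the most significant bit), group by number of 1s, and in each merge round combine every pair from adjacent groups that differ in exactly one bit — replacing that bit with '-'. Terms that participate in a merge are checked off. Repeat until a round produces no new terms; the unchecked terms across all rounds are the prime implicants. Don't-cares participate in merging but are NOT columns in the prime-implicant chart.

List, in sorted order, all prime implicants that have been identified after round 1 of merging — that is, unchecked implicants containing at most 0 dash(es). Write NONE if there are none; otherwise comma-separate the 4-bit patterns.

NONE

Round 0: 0000✓ 0001✓ 0010✓ 0101✓ 0111✓ 1000✓ 1001✓ 1010✓ 1011✓ 1111✓
Round 1: -000✓ -001✓ -010✓ -111 0-01 00-0✓ 000-✓ 01-1 1-11 10-0✓ 10-1✓ 100-✓ 101-✓
Round 2: -0-0 -00- 10--
PIs = {-0-0, -00-, -111, 0-01, 01-1, 1-11, 10--}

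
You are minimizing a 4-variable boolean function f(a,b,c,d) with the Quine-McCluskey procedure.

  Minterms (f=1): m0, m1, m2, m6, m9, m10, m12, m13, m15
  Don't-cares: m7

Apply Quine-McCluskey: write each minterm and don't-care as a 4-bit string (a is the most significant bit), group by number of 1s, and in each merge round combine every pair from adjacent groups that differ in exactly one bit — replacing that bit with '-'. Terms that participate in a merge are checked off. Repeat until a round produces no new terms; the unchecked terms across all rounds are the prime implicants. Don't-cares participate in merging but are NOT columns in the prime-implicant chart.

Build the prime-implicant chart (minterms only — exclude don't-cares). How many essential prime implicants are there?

2

Round 0: 0000✓ 0001✓ 0010✓ 0110✓ 0111✓ 1001✓ 1010✓ 1100✓ 1101✓ 1111✓
Round 1: -001 -010 -111 0-10 00-0 000- 011- 1-01 11-1 110-
PIs = {-001, -010, -111, 0-10, 00-0, 000-, 011-, 1-01, 11-1, 110-}
Coverage chart:
  m0: 00-0,000-
  m1: -001,000-
  m2: -010,0-10,00-0
  m6: 0-10,011-
  m9: -001,1-01
  m10: -010 ←essential
  m12: 110- ←essential
  m13: 1-01,11-1,110-
  m15: -111,11-1
Essential: -010, 110-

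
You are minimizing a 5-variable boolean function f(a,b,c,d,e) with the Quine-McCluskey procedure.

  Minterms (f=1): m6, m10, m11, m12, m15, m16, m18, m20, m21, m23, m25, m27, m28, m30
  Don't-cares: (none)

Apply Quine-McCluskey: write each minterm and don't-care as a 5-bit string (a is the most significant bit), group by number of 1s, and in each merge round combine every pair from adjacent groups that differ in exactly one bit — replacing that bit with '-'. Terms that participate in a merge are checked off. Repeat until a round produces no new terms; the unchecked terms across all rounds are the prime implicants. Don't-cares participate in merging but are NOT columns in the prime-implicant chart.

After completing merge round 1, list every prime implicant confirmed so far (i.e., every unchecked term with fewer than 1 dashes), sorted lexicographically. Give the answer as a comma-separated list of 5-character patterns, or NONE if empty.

Round 0: 00110 01010✓ 01011✓ 01100✓ 01111✓ 10000✓ 10010✓ 10100✓ 10101✓ 10111✓ 11001✓ 11011✓ 11100✓ 11110✓
Round 1: -1011 -1100 01-11 0101- 1-100 10-00 100-0 101-1 1010- 110-1 111-0
PIs = {-1011, -1100, 00110, 01-11, 0101-, 1-100, 10-00, 100-0, 101-1, 1010-, 110-1, 111-0}

00110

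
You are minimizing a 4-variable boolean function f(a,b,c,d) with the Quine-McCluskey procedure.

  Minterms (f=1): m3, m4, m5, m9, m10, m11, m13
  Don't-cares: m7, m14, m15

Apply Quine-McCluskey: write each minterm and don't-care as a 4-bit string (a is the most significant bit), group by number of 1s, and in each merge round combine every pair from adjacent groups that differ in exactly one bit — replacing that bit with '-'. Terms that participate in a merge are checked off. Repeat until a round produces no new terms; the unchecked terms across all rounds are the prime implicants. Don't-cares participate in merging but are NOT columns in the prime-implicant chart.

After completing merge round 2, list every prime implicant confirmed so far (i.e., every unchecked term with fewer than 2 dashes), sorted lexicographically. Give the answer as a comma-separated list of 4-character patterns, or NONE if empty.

Round 0: 0011✓ 0100✓ 0101✓ 0111✓ 1001✓ 1010✓ 1011✓ 1101✓ 1110✓ 1111✓
Round 1: -011✓ -101✓ -111✓ 0-11✓ 01-1✓ 010- 1-01✓ 1-10✓ 1-11✓ 10-1✓ 101-✓ 11-1✓ 111-✓
Round 2: --11 -1-1 1--1 1-1-
PIs = {--11, -1-1, 010-, 1--1, 1-1-}

010-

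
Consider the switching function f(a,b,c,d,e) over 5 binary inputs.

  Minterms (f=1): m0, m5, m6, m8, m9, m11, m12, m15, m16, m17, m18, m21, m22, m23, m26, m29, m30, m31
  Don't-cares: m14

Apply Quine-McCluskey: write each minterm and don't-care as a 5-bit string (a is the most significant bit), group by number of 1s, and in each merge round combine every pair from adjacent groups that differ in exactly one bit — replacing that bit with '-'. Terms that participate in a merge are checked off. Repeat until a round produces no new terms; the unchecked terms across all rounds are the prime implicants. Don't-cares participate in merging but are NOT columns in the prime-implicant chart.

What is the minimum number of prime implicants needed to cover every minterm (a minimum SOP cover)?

size-2^0 implicants → 00000(✓)  00101(✓)  00110(✓)  01000(✓)  01001(✓)  01011(✓)  01100(✓)  01110(✓)  01111(✓)  10000(✓)  10001(✓)  10010(✓)  10101(✓)  10110(✓)  10111(✓)  11010(✓)  11101(✓)  11110(✓)  11111(✓)
size-2^1 implicants → -0000  -0101  -0110(✓)  -1110(✓)  -1111(✓)  0-000  0-110(✓)  01-00  01-11  010-1  0100-  011-0  0111-(✓)  1-010(✓)  1-101(✓)  1-110(✓)  1-111(✓)  10-01  10-10(✓)  100-0  1000-  101-1(✓)  1011-(✓)  11-10(✓)  111-1(✓)  1111-(✓)
size-2^2 implicants → --110  -111-  1--10  1-1-1  1-11-
Unchecked terms (primes): --110, -0000, -0101, -111-, 0-000, 01-00, 01-11, 010-1, 0100-, 011-0, 1--10, 1-1-1, 1-11-, 10-01, 100-0, 1000-
Minterm coverage:
  m0 ⊆ -0000,0-000
  m5 ⊆ -0101 [E]
  m6 ⊆ --110 [E]
  m8 ⊆ 0-000,01-00,0100-
  m9 ⊆ 010-1,0100-
  m11 ⊆ 01-11,010-1
  m12 ⊆ 01-00,011-0
  m15 ⊆ -111-,01-11
  m16 ⊆ -0000,100-0,1000-
  m17 ⊆ 10-01,1000-
  m18 ⊆ 1--10,100-0
  m21 ⊆ -0101,1-1-1,10-01
  m22 ⊆ --110,1--10,1-11-
  m23 ⊆ 1-1-1,1-11-
  m26 ⊆ 1--10 [E]
  m29 ⊆ 1-1-1 [E]
  m30 ⊆ --110,-111-,1--10,1-11-
  m31 ⊆ -111-,1-1-1,1-11-
E = {--110, -0101, 1--10, 1-1-1}
Petrick residual → -0000, -111-, 01-00, 010-1, 10-01
Cover = cde' + b'c'd'e' + b'cd'e + bcd + a'bd'e' + a'bc'e + ade' + ace + ab'd'e  |cover|=9

9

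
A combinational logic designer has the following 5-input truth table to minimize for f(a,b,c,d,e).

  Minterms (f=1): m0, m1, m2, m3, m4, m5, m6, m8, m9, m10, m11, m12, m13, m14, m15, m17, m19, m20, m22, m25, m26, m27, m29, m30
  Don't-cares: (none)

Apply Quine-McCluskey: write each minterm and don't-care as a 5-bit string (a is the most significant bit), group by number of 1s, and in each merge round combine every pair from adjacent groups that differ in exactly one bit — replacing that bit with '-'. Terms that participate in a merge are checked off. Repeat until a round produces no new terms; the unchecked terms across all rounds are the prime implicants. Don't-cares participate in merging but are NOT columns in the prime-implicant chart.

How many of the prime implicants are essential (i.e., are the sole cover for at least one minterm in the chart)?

5

size-2^0 implicants → 00000(✓)  00001(✓)  00010(✓)  00011(✓)  00100(✓)  00101(✓)  00110(✓)  01000(✓)  01001(✓)  01010(✓)  01011(✓)  01100(✓)  01101(✓)  01110(✓)  01111(✓)  10001(✓)  10011(✓)  10100(✓)  10110(✓)  11001(✓)  11010(✓)  11011(✓)  11101(✓)  11110(✓)
size-2^1 implicants → -0001(✓)  -0011(✓)  -0100(✓)  -0110(✓)  -1001(✓)  -1010(✓)  -1011(✓)  -1101(✓)  -1110(✓)  0-000(✓)  0-001(✓)  0-010(✓)  0-011(✓)  0-100(✓)  0-101(✓)  0-110(✓)  00-00(✓)  00-01(✓)  00-10(✓)  000-0(✓)  000-1(✓)  0000-(✓)  0001-(✓)  001-0(✓)  0010-(✓)  01-00(✓)  01-01(✓)  01-10(✓)  01-11(✓)  010-0(✓)  010-1(✓)  0100-(✓)  0101-(✓)  011-0(✓)  011-1(✓)  0110-(✓)  0111-(✓)  1-001(✓)  1-011(✓)  1-110(✓)  100-1(✓)  101-0(✓)  11-01(✓)  11-10(✓)  110-1(✓)  1101-(✓)
size-2^2 implicants → --001(✓)  --011(✓)  --110  -00-1(✓)  -01-0  -1-01  -1-10  -10-1(✓)  -101-  0--00(✓)  0--01(✓)  0--10(✓)  0-0-0(✓)  0-0-1(✓)  0-00-(✓)  0-01-(✓)  0-1-0(✓)  0-10-(✓)  00--0(✓)  00-0-(✓)  000--(✓)  01--0(✓)  01--1(✓)  01-0-(✓)  01-1-(✓)  010--(✓)  011--(✓)  1-0-1(✓)
size-2^3 implicants → --0-1  0---0  0--0-  0-0--  01---
Unchecked terms (primes): --0-1, --110, -01-0, -1-01, -1-10, -101-, 0---0, 0--0-, 0-0--, 01---
Minterm coverage:
  m0 ⊆ 0---0,0--0-,0-0--
  m1 ⊆ --0-1,0--0-,0-0--
  m2 ⊆ 0---0,0-0--
  m3 ⊆ --0-1,0-0--
  m4 ⊆ -01-0,0---0,0--0-
  m5 ⊆ 0--0- [E]
  m6 ⊆ --110,-01-0,0---0
  m8 ⊆ 0---0,0--0-,0-0--,01---
  m9 ⊆ --0-1,-1-01,0--0-,0-0--,01---
  m10 ⊆ -1-10,-101-,0---0,0-0--,01---
  m11 ⊆ --0-1,-101-,0-0--,01---
  m12 ⊆ 0---0,0--0-,01---
  m13 ⊆ -1-01,0--0-,01---
  m14 ⊆ --110,-1-10,0---0,01---
  m15 ⊆ 01--- [E]
  m17 ⊆ --0-1 [E]
  m19 ⊆ --0-1 [E]
  m20 ⊆ -01-0 [E]
  m22 ⊆ --110,-01-0
  m25 ⊆ --0-1,-1-01
  m26 ⊆ -1-10,-101-
  m27 ⊆ --0-1,-101-
  m29 ⊆ -1-01 [E]
  m30 ⊆ --110,-1-10
E = {--0-1, -01-0, -1-01, 0--0-, 01---}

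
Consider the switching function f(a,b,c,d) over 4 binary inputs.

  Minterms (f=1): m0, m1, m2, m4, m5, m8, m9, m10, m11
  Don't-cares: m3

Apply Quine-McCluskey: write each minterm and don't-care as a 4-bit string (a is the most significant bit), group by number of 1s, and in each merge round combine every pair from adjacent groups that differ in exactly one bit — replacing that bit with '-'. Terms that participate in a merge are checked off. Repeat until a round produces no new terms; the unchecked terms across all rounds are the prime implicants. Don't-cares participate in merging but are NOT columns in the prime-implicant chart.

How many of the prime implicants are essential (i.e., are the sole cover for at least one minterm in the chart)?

Round 0: 0000✓ 0001✓ 0010✓ 0011✓ 0100✓ 0101✓ 1000✓ 1001✓ 1010✓ 1011✓
Round 1: -000✓ -001✓ -010✓ -011✓ 0-00✓ 0-01✓ 00-0✓ 00-1✓ 000-✓ 001-✓ 010-✓ 10-0✓ 10-1✓ 100-✓ 101-✓
Round 2: -0-0✓ -0-1✓ -00-✓ -01-✓ 0-0- 00--✓ 10--✓
Round 3: -0--
PIs = {-0--, 0-0-}
Coverage chart:
  m0: -0--,0-0-
  m1: -0--,0-0-
  m2: -0-- ←essential
  m4: 0-0- ←essential
  m5: 0-0- ←essential
  m8: -0-- ←essential
  m9: -0-- ←essential
  m10: -0-- ←essential
  m11: -0-- ←essential
Essential: -0--, 0-0-

2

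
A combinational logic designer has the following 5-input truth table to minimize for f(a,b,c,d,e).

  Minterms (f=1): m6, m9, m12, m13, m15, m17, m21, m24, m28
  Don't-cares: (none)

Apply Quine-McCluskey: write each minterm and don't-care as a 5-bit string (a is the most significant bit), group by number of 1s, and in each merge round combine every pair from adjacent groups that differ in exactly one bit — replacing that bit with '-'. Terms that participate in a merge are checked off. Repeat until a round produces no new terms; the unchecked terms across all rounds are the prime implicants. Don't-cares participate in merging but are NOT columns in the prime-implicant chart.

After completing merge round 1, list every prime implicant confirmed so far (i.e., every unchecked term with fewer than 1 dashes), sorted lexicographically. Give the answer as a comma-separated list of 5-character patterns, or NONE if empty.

00110

[col 0] 00110, 01001*, 01100*, 01101*, 01111*, 10001*, 10101*, 11000*, 11100*
[col 1] -1100, 01-01, 011-1, 0110-, 10-01, 11-00
Prime implicants: -1100, 00110, 01-01, 011-1, 0110-, 10-01, 11-00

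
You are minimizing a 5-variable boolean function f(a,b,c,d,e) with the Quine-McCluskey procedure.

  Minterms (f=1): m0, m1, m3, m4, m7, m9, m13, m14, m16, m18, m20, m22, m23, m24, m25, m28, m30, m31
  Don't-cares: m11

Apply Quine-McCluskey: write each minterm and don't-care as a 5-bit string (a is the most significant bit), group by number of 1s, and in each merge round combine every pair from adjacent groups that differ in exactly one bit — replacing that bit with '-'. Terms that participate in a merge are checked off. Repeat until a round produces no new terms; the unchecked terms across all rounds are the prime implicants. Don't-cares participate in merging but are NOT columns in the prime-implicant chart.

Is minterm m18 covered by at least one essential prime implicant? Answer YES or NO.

Round 0: 00000✓ 00001✓ 00011✓ 00100✓ 00111✓ 01001✓ 01011✓ 01101✓ 01110✓ 10000✓ 10010✓ 10100✓ 10110✓ 10111✓ 11000✓ 11001✓ 11100✓ 11110✓ 11111✓
Round 1: -0000✓ -0100✓ -0111 -1001 -1110 0-001✓ 0-011✓ 00-00✓ 00-11 000-1✓ 0000- 01-01 010-1✓ 1-000✓ 1-100✓ 1-110✓ 1-111✓ 10-00✓ 10-10✓ 100-0✓ 101-0✓ 1011-✓ 11-00✓ 1100- 111-0✓ 1111-✓
Round 2: -0-00 0-0-1 1--00 1-1-0 1-11- 10--0
PIs = {-0-00, -0111, -1001, -1110, 0-0-1, 00-11, 0000-, 01-01, 1--00, 1-1-0, 1-11-, 10--0, 1100-}
Coverage chart:
  m0: -0-00,0000-
  m1: 0-0-1,0000-
  m3: 0-0-1,00-11
  m4: -0-00 ←essential
  m7: -0111,00-11
  m9: -1001,0-0-1,01-01
  m13: 01-01 ←essential
  m14: -1110 ←essential
  m16: -0-00,1--00,10--0
  m18: 10--0 ←essential
  m20: -0-00,1--00,1-1-0,10--0
  m22: 1-1-0,1-11-,10--0
  m23: -0111,1-11-
  m24: 1--00,1100-
  m25: -1001,1100-
  m28: 1--00,1-1-0
  m30: -1110,1-1-0,1-11-
  m31: 1-11- ←essential
Essential: -0-00, -1110, 01-01, 1-11-, 10--0

YES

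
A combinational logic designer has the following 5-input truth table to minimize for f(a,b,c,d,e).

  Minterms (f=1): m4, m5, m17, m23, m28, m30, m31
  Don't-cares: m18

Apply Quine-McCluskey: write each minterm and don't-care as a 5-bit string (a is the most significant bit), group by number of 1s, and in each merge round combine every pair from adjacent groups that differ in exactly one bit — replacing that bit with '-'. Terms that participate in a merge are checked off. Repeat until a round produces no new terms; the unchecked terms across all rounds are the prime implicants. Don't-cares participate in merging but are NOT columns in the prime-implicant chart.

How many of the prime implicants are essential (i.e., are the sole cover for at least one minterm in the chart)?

[col 0] 00100*, 00101*, 10001, 10010, 10111*, 11100*, 11110*, 11111*
[col 1] 0010-, 1-111, 111-0, 1111-
Prime implicants: 0010-, 1-111, 10001, 10010, 111-0, 1111-
PI chart (minterm → PIs covering it):
  4 | 0010-  (sole → essential)
  5 | 0010-  (sole → essential)
  17 | 10001  (sole → essential)
  23 | 1-111  (sole → essential)
  28 | 111-0  (sole → essential)
  30 | 111-0,1111-
  31 | 1-111,1111-
Essential prime implicants: 0010-, 1-111, 10001, 111-0

4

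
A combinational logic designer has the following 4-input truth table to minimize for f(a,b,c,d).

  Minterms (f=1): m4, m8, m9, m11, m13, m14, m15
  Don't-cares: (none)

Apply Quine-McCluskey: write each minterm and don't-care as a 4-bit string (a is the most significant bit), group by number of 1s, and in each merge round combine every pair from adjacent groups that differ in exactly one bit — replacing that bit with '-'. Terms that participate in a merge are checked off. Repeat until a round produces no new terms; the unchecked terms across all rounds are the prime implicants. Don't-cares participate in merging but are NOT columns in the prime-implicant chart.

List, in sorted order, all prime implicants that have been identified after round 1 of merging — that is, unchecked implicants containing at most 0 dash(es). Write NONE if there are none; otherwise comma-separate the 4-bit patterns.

Round 0: 0100 1000✓ 1001✓ 1011✓ 1101✓ 1110✓ 1111✓
Round 1: 1-01✓ 1-11✓ 10-1✓ 100- 11-1✓ 111-
Round 2: 1--1
PIs = {0100, 1--1, 100-, 111-}

0100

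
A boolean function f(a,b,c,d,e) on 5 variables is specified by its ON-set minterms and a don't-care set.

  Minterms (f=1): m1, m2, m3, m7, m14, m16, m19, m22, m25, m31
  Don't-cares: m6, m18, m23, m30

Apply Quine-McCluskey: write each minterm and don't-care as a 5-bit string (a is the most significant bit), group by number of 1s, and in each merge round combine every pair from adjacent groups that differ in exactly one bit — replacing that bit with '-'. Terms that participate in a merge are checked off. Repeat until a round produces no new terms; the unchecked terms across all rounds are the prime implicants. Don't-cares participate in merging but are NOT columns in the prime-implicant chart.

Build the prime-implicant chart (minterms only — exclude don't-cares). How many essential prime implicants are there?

Round 0: 00001✓ 00010✓ 00011✓ 00110✓ 00111✓ 01110✓ 10000✓ 10010✓ 10011✓ 10110✓ 10111✓ 11001 11110✓ 11111✓
Round 1: -0010✓ -0011✓ -0110✓ -0111✓ -1110✓ 0-110✓ 00-10✓ 00-11✓ 000-1 0001-✓ 0011-✓ 1-110✓ 1-111✓ 10-10✓ 10-11✓ 100-0 1001-✓ 1011-✓ 1111-✓
Round 2: --110 -0-10✓ -0-11✓ -001-✓ -011-✓ 00-1-✓ 1-11- 10-1-✓
Round 3: -0-1-
PIs = {--110, -0-1-, 000-1, 1-11-, 100-0, 11001}
Coverage chart:
  m1: 000-1 ←essential
  m2: -0-1- ←essential
  m3: -0-1-,000-1
  m7: -0-1- ←essential
  m14: --110 ←essential
  m16: 100-0 ←essential
  m19: -0-1- ←essential
  m22: --110,-0-1-,1-11-
  m25: 11001 ←essential
  m31: 1-11- ←essential
Essential: --110, -0-1-, 000-1, 1-11-, 100-0, 11001

6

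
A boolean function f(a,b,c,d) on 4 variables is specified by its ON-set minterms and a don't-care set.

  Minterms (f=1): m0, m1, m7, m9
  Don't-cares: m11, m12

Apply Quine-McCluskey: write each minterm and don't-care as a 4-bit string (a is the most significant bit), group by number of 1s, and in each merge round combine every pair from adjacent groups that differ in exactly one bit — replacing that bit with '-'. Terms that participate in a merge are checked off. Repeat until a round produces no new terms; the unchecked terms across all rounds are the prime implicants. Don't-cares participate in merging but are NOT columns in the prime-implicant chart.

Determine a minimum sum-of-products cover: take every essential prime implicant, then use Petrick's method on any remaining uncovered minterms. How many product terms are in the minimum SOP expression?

[col 0] 0000*, 0001*, 0111, 1001*, 1011*, 1100
[col 1] -001, 000-, 10-1
Prime implicants: -001, 000-, 0111, 10-1, 1100
PI chart (minterm → PIs covering it):
  0 | 000-  (sole → essential)
  1 | -001,000-
  7 | 0111  (sole → essential)
  9 | -001,10-1
Essential prime implicants: 000-, 0111
Petrick residual → -001
Minimum SOP uses 3 PIs: b'c'd + a'b'c' + a'bcd

3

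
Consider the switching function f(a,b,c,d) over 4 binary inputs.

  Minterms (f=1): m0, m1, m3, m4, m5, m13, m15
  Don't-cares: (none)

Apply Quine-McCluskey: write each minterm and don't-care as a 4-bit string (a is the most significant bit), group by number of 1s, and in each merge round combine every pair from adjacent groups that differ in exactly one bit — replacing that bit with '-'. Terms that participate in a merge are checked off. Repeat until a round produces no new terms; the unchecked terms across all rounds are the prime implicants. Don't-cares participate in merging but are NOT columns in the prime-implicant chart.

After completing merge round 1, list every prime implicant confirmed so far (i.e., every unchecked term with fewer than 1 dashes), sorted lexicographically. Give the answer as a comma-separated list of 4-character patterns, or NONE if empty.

size-2^0 implicants → 0000(✓)  0001(✓)  0011(✓)  0100(✓)  0101(✓)  1101(✓)  1111(✓)
size-2^1 implicants → -101  0-00(✓)  0-01(✓)  00-1  000-(✓)  010-(✓)  11-1
size-2^2 implicants → 0-0-
Unchecked terms (primes): -101, 0-0-, 00-1, 11-1

NONE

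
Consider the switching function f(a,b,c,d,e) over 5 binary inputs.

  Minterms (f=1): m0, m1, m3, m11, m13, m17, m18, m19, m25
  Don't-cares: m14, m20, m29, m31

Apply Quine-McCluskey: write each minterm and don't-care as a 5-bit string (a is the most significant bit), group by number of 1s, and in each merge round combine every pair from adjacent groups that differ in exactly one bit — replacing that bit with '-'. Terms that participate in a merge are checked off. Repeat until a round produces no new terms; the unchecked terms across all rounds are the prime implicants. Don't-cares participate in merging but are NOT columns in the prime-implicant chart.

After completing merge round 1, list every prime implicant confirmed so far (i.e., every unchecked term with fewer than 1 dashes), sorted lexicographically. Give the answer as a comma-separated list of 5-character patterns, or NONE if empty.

01110, 10100

size-2^0 implicants → 00000(✓)  00001(✓)  00011(✓)  01011(✓)  01101(✓)  01110  10001(✓)  10010(✓)  10011(✓)  10100  11001(✓)  11101(✓)  11111(✓)
size-2^1 implicants → -0001(✓)  -0011(✓)  -1101  0-011  000-1(✓)  0000-  1-001  100-1(✓)  1001-  11-01  111-1
size-2^2 implicants → -00-1
Unchecked terms (primes): -00-1, -1101, 0-011, 0000-, 01110, 1-001, 1001-, 10100, 11-01, 111-1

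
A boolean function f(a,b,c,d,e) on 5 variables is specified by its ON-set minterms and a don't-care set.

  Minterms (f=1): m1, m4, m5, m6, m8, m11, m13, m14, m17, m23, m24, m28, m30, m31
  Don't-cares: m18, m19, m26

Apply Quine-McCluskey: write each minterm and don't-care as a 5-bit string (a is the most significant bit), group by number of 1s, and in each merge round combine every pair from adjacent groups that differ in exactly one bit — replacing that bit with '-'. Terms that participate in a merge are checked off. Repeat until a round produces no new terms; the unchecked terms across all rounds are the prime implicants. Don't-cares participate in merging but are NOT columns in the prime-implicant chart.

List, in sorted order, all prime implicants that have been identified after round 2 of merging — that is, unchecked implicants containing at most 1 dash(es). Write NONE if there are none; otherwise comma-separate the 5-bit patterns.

Round 0: 00001✓ 00100✓ 00101✓ 00110✓ 01000✓ 01011 01101✓ 01110✓ 10001✓ 10010✓ 10011✓ 10111✓ 11000✓ 11010✓ 11100✓ 11110✓ 11111✓
Round 1: -0001 -1000 -1110 0-101 0-110 00-01 001-0 0010- 1-010 1-111 10-11 100-1 1001- 11-00✓ 11-10✓ 110-0✓ 111-0✓ 1111-
Round 2: 11--0
PIs = {-0001, -1000, -1110, 0-101, 0-110, 00-01, 001-0, 0010-, 01011, 1-010, 1-111, 10-11, 100-1, 1001-, 11--0, 1111-}

-0001, -1000, -1110, 0-101, 0-110, 00-01, 001-0, 0010-, 01011, 1-010, 1-111, 10-11, 100-1, 1001-, 1111-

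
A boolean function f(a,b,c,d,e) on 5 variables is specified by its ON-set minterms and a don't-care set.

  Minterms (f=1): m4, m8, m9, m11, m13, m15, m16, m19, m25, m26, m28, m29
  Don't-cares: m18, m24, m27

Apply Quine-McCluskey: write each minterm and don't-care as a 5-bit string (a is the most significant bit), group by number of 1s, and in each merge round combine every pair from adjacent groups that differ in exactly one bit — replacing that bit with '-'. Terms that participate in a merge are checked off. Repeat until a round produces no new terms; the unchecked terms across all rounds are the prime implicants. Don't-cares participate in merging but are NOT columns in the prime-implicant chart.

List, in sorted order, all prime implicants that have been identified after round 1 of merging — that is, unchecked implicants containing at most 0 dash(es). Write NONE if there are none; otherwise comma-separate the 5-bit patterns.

00100

size-2^0 implicants → 00100  01000(✓)  01001(✓)  01011(✓)  01101(✓)  01111(✓)  10000(✓)  10010(✓)  10011(✓)  11000(✓)  11001(✓)  11010(✓)  11011(✓)  11100(✓)  11101(✓)
size-2^1 implicants → -1000(✓)  -1001(✓)  -1011(✓)  -1101(✓)  01-01(✓)  01-11(✓)  010-1(✓)  0100-(✓)  011-1(✓)  1-000(✓)  1-010(✓)  1-011(✓)  100-0(✓)  1001-(✓)  11-00(✓)  11-01(✓)  110-0(✓)  110-1(✓)  1100-(✓)  1101-(✓)  1110-(✓)
size-2^2 implicants → -1-01  -10-1  -100-  01--1  1-0-0  1-01-  11-0-  110--
Unchecked terms (primes): -1-01, -10-1, -100-, 00100, 01--1, 1-0-0, 1-01-, 11-0-, 110--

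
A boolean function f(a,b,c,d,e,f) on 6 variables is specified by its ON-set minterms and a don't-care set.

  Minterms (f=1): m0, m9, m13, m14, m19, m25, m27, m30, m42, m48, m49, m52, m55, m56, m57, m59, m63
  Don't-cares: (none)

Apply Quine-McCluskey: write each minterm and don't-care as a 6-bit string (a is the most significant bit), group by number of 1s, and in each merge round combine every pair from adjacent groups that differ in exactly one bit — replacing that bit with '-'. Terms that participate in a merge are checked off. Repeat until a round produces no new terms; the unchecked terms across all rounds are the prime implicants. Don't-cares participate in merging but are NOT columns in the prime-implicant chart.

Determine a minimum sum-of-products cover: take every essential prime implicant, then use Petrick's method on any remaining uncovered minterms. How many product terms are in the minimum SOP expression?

9

[col 0] 000000, 001001*, 001101*, 001110*, 010011*, 011001*, 011011*, 011110*, 101010, 110000*, 110001*, 110100*, 110111*, 111000*, 111001*, 111011*, 111111*
[col 1] -11001*, -11011*, 0-1001, 0-1110, 001-01, 01-011, 0110-1*, 11-000*, 11-001*, 11-111, 110-00, 11000-*, 111-11, 1110-1*, 11100-*
[col 2] -110-1, 11-00-
Prime implicants: -110-1, 0-1001, 0-1110, 000000, 001-01, 01-011, 101010, 11-00-, 11-111, 110-00, 111-11
PI chart (minterm → PIs covering it):
  0 | 000000  (sole → essential)
  9 | 0-1001,001-01
  13 | 001-01  (sole → essential)
  14 | 0-1110  (sole → essential)
  19 | 01-011  (sole → essential)
  25 | -110-1,0-1001
  27 | -110-1,01-011
  30 | 0-1110  (sole → essential)
  42 | 101010  (sole → essential)
  48 | 11-00-,110-00
  49 | 11-00-  (sole → essential)
  52 | 110-00  (sole → essential)
  55 | 11-111  (sole → essential)
  56 | 11-00-  (sole → essential)
  57 | -110-1,11-00-
  59 | -110-1,111-11
  63 | 11-111,111-11
Essential prime implicants: 0-1110, 000000, 001-01, 01-011, 101010, 11-00-, 11-111, 110-00
Petrick residual → -110-1
Minimum SOP uses 9 PIs: bcd'f + a'cdef' + a'b'c'd'e'f' + a'b'ce'f + a'bd'ef + ab'cd'ef' + abd'e' + abdef + abc'e'f'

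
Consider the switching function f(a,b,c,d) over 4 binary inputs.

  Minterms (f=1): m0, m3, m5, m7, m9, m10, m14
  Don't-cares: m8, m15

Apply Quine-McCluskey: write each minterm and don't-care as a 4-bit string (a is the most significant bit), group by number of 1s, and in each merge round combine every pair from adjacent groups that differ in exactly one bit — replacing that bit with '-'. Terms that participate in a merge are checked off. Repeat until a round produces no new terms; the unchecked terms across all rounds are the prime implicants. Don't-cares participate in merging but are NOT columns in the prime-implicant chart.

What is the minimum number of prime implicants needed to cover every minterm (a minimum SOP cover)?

[col 0] 0000*, 0011*, 0101*, 0111*, 1000*, 1001*, 1010*, 1110*, 1111*
[col 1] -000, -111, 0-11, 01-1, 1-10, 10-0, 100-, 111-
Prime implicants: -000, -111, 0-11, 01-1, 1-10, 10-0, 100-, 111-
PI chart (minterm → PIs covering it):
  0 | -000  (sole → essential)
  3 | 0-11  (sole → essential)
  5 | 01-1  (sole → essential)
  7 | -111,0-11,01-1
  9 | 100-  (sole → essential)
  10 | 1-10,10-0
  14 | 1-10,111-
Essential prime implicants: -000, 0-11, 01-1, 100-
Petrick residual → 1-10
Minimum SOP uses 5 PIs: b'c'd' + a'cd + a'bd + acd' + ab'c'

5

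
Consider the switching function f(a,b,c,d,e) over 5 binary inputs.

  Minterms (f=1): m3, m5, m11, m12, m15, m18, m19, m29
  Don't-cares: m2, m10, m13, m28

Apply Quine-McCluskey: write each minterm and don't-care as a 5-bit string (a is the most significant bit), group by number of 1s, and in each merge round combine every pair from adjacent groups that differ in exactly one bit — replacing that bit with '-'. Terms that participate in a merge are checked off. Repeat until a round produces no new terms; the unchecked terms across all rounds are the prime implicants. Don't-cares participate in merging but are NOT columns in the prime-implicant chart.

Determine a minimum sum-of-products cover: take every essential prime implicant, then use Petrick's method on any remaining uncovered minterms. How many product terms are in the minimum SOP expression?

Round 0: 00010✓ 00011✓ 00101✓ 01010✓ 01011✓ 01100✓ 01101✓ 01111✓ 10010✓ 10011✓ 11100✓ 11101✓
Round 1: -0010✓ -0011✓ -1100✓ -1101✓ 0-010✓ 0-011✓ 0-101 0001-✓ 01-11 0101-✓ 011-1 0110-✓ 1001-✓ 1110-✓
Round 2: -001- -110- 0-01-
PIs = {-001-, -110-, 0-01-, 0-101, 01-11, 011-1}
Coverage chart:
  m3: -001-,0-01-
  m5: 0-101 ←essential
  m11: 0-01-,01-11
  m12: -110- ←essential
  m15: 01-11,011-1
  m18: -001- ←essential
  m19: -001- ←essential
  m29: -110- ←essential
Essential: -001-, -110-, 0-101
Petrick residual → 01-11
Min cover (4 terms): b'c'd + bcd' + a'cd'e + a'bde

4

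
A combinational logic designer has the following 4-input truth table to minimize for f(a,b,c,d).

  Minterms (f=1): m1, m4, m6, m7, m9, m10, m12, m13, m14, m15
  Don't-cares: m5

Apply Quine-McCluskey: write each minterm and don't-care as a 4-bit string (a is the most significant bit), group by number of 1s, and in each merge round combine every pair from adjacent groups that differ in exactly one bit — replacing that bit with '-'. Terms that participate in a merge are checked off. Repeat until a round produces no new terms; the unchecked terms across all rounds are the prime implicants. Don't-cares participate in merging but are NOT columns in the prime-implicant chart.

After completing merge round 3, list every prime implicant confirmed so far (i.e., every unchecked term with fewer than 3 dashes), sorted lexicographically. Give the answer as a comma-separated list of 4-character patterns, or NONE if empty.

--01, 1-10

[col 0] 0001*, 0100*, 0101*, 0110*, 0111*, 1001*, 1010*, 1100*, 1101*, 1110*, 1111*
[col 1] -001*, -100*, -101*, -110*, -111*, 0-01*, 01-0*, 01-1*, 010-*, 011-*, 1-01*, 1-10, 11-0*, 11-1*, 110-*, 111-*
[col 2] --01, -1-0*, -1-1*, -10-*, -11-*, 01--*, 11--*
[col 3] -1--
Prime implicants: --01, -1--, 1-10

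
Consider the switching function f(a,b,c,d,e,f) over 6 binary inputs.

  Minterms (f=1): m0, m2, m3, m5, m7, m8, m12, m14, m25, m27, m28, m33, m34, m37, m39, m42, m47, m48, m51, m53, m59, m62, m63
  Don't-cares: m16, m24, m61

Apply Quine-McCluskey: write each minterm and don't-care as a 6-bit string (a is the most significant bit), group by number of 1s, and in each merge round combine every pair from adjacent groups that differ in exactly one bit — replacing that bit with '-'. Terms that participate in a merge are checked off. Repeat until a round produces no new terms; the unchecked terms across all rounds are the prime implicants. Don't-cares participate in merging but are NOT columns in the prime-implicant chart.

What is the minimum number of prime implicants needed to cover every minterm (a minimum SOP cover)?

13

Round 0: 000000✓ 000010✓ 000011✓ 000101✓ 000111✓ 001000✓ 001100✓ 001110✓ 010000✓ 011000✓ 011001✓ 011011✓ 011100✓ 100001✓ 100010✓ 100101✓ 100111✓ 101010✓ 101111✓ 110000✓ 110011✓ 110101✓ 111011✓ 111101✓ 111110✓ 111111✓
Round 1: -00010 -00101✓ -00111✓ -10000 -11011 0-0000✓ 0-1000✓ 0-1100✓ 00-000✓ 000-11 0000-0 00001- 0001-1✓ 001-00✓ 0011-0 01-000✓ 011-00✓ 0110-1 01100- 1-0101 1-1111 10-010 10-111 100-01 1001-1✓ 11-011 11-101 111-11 1111-1 11111-
Round 2: -001-1 0--000 0-1-00
PIs = {-00010, -001-1, -10000, -11011, 0--000, 0-1-00, 000-11, 0000-0, 00001-, 0011-0, 0110-1, 01100-, 1-0101, 1-1111, 10-010, 10-111, 100-01, 11-011, 11-101, 111-11, 1111-1, 11111-}
Coverage chart:
  m0: 0--000,0000-0
  m2: -00010,0000-0,00001-
  m3: 000-11,00001-
  m5: -001-1 ←essential
  m7: -001-1,000-11
  m8: 0--000,0-1-00
  m12: 0-1-00,0011-0
  m14: 0011-0 ←essential
  m25: 0110-1,01100-
  m27: -11011,0110-1
  m28: 0-1-00 ←essential
  m33: 100-01 ←essential
  m34: -00010,10-010
  m37: -001-1,1-0101,100-01
  m39: -001-1,10-111
  m42: 10-010 ←essential
  m47: 1-1111,10-111
  m48: -10000 ←essential
  m51: 11-011 ←essential
  m53: 1-0101,11-101
  m59: -11011,11-011,111-11
  m62: 11111- ←essential
  m63: 1-1111,111-11,1111-1,11111-
Essential: -001-1, -10000, 0-1-00, 0011-0, 10-010, 100-01, 11-011, 11111-
Petrick residual → 0--000, 00001-, 0110-1, 1-0101, 1-1111
Min cover (13 terms): b'c'df + bc'd'e'f' + a'd'e'f' + a'ce'f' + a'b'c'd'e + a'b'cdf' + a'bcd'f + ac'de'f + acdef + ab'd'ef' + ab'c'e'f + abd'ef + abcde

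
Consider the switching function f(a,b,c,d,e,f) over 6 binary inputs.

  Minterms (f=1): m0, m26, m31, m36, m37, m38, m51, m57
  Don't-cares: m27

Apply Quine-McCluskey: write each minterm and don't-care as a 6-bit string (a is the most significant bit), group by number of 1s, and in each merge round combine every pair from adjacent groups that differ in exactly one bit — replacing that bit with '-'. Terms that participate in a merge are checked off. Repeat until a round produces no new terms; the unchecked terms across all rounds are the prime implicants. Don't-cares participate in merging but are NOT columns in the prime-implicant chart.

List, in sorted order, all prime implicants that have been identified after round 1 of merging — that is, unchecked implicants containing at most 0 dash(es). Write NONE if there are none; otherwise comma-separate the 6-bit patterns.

000000, 110011, 111001

size-2^0 implicants → 000000  011010(✓)  011011(✓)  011111(✓)  100100(✓)  100101(✓)  100110(✓)  110011  111001
size-2^1 implicants → 011-11  01101-  1001-0  10010-
Unchecked terms (primes): 000000, 011-11, 01101-, 1001-0, 10010-, 110011, 111001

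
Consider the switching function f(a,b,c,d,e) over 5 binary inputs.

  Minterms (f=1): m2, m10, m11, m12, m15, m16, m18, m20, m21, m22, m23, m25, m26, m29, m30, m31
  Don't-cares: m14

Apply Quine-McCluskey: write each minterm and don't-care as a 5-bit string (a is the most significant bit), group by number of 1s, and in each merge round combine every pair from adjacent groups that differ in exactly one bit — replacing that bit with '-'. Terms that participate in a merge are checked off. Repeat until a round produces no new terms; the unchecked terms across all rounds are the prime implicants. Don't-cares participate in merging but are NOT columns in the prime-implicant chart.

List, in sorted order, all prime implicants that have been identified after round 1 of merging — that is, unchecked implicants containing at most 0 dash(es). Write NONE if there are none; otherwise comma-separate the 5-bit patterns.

NONE

size-2^0 implicants → 00010(✓)  01010(✓)  01011(✓)  01100(✓)  01110(✓)  01111(✓)  10000(✓)  10010(✓)  10100(✓)  10101(✓)  10110(✓)  10111(✓)  11001(✓)  11010(✓)  11101(✓)  11110(✓)  11111(✓)
size-2^1 implicants → -0010(✓)  -1010(✓)  -1110(✓)  -1111(✓)  0-010(✓)  01-10(✓)  01-11(✓)  0101-(✓)  011-0  0111-(✓)  1-010(✓)  1-101(✓)  1-110(✓)  1-111(✓)  10-00(✓)  10-10(✓)  100-0(✓)  101-0(✓)  101-1(✓)  1010-(✓)  1011-(✓)  11-01  11-10(✓)  111-1(✓)  1111-(✓)
size-2^2 implicants → --010  -1-10  -111-  01-1-  1--10  1-1-1  1-11-  10--0  101--
Unchecked terms (primes): --010, -1-10, -111-, 01-1-, 011-0, 1--10, 1-1-1, 1-11-, 10--0, 101--, 11-01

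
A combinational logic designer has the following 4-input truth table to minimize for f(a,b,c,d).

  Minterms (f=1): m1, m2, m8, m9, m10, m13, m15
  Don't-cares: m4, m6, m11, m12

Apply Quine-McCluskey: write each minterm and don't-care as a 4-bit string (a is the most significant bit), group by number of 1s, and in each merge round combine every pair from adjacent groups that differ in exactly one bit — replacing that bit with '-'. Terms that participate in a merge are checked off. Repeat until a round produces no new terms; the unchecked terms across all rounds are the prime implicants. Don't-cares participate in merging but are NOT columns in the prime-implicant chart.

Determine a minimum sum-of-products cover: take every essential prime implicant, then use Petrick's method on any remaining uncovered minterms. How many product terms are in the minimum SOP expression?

size-2^0 implicants → 0001(✓)  0010(✓)  0100(✓)  0110(✓)  1000(✓)  1001(✓)  1010(✓)  1011(✓)  1100(✓)  1101(✓)  1111(✓)
size-2^1 implicants → -001  -010  -100  0-10  01-0  1-00(✓)  1-01(✓)  1-11(✓)  10-0(✓)  10-1(✓)  100-(✓)  101-(✓)  11-1(✓)  110-(✓)
size-2^2 implicants → 1--1  1-0-  10--
Unchecked terms (primes): -001, -010, -100, 0-10, 01-0, 1--1, 1-0-, 10--
Minterm coverage:
  m1 ⊆ -001 [E]
  m2 ⊆ -010,0-10
  m8 ⊆ 1-0-,10--
  m9 ⊆ -001,1--1,1-0-,10--
  m10 ⊆ -010,10--
  m13 ⊆ 1--1,1-0-
  m15 ⊆ 1--1 [E]
E = {-001, 1--1}
Petrick residual → -010, 1-0-
Cover = b'c'd + b'cd' + ad + ac'  |cover|=4

4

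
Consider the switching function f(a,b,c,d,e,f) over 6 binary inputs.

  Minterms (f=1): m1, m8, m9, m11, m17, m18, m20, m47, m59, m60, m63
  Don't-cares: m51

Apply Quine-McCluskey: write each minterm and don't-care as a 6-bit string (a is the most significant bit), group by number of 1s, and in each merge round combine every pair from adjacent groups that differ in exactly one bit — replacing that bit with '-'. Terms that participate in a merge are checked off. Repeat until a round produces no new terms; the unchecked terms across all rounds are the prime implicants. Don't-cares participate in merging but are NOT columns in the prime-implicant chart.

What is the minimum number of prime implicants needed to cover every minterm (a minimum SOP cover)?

8

size-2^0 implicants → 000001(✓)  001000(✓)  001001(✓)  001011(✓)  010001(✓)  010010  010100  101111(✓)  110011(✓)  111011(✓)  111100  111111(✓)
size-2^1 implicants → 0-0001  00-001  0010-1  00100-  1-1111  11-011  111-11
Unchecked terms (primes): 0-0001, 00-001, 0010-1, 00100-, 010010, 010100, 1-1111, 11-011, 111-11, 111100
Minterm coverage:
  m1 ⊆ 0-0001,00-001
  m8 ⊆ 00100- [E]
  m9 ⊆ 00-001,0010-1,00100-
  m11 ⊆ 0010-1 [E]
  m17 ⊆ 0-0001 [E]
  m18 ⊆ 010010 [E]
  m20 ⊆ 010100 [E]
  m47 ⊆ 1-1111 [E]
  m59 ⊆ 11-011,111-11
  m60 ⊆ 111100 [E]
  m63 ⊆ 1-1111,111-11
E = {0-0001, 0010-1, 00100-, 010010, 010100, 1-1111, 111100}
Petrick residual → 11-011
Cover = a'c'd'e'f + a'b'cd'f + a'b'cd'e' + a'bc'd'ef' + a'bc'de'f' + acdef + abd'ef + abcde'f'  |cover|=8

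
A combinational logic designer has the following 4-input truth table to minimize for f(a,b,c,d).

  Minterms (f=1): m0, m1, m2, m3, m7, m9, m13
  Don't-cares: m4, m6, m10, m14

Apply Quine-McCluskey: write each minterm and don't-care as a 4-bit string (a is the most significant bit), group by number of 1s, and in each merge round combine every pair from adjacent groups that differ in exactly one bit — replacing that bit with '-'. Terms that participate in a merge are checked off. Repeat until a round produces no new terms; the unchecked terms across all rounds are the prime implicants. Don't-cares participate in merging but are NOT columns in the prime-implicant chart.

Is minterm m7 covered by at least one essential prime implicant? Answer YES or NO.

[col 0] 0000*, 0001*, 0010*, 0011*, 0100*, 0110*, 0111*, 1001*, 1010*, 1101*, 1110*
[col 1] -001, -010*, -110*, 0-00*, 0-10*, 0-11*, 00-0*, 00-1*, 000-*, 001-*, 01-0*, 011-*, 1-01, 1-10*
[col 2] --10, 0--0, 0-1-, 00--
Prime implicants: --10, -001, 0--0, 0-1-, 00--, 1-01
PI chart (minterm → PIs covering it):
  0 | 0--0,00--
  1 | -001,00--
  2 | --10,0--0,0-1-,00--
  3 | 0-1-,00--
  7 | 0-1-  (sole → essential)
  9 | -001,1-01
  13 | 1-01  (sole → essential)
Essential prime implicants: 0-1-, 1-01

YES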